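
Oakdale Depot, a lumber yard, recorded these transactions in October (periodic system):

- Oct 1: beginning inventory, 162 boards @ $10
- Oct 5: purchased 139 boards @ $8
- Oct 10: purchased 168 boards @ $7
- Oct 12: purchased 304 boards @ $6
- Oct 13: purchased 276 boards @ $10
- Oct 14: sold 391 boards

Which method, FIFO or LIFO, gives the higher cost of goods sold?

FIFO COGS: 162 @ $10 + 139 @ $8 + 90 @ $7 = $3,362
LIFO COGS: 276 @ $10 + 115 @ $6 = $3,450

LIFO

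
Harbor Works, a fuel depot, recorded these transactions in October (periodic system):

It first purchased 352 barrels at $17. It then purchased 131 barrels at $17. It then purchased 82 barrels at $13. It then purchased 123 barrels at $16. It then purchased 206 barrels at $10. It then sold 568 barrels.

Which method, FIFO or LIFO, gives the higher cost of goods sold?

FIFO

FIFO COGS: 352 @ $17 + 131 @ $17 + 82 @ $13 + 3 @ $16 = $9,325
LIFO COGS: 206 @ $10 + 123 @ $16 + 82 @ $13 + 131 @ $17 + 26 @ $17 = $7,763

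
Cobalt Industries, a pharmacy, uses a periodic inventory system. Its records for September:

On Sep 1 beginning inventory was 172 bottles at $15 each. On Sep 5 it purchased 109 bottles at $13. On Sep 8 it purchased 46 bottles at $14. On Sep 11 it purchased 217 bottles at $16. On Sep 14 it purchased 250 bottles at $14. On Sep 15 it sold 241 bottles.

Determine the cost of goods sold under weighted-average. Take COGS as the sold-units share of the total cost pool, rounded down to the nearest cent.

Sep 15, sell 241: 241/794 × $11,613.00 → $3,524.85
Ending inventory (cost pool remaining) = $8,088.15

COGS = $3,524.85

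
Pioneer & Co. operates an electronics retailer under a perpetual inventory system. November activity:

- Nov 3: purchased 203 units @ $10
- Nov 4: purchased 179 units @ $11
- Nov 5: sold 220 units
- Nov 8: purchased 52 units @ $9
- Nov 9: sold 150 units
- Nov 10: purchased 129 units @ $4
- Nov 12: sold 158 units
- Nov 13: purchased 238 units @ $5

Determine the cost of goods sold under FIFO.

COGS = $4,843

Nov 5, 220 sold [FIFO — oldest first]: 203 @ $10 + 17 @ $11 = $2,217
Nov 9, 150 sold [FIFO — oldest first]: 150 @ $11 = $1,650
Nov 12, 158 sold [FIFO — oldest first]: 12 @ $11 + 52 @ $9 + 94 @ $4 = $976
Total COGS = $2,217 + $1,650 + $976 = $4,843
Ending inventory: 35 @ $4 + 238 @ $5 = $1,330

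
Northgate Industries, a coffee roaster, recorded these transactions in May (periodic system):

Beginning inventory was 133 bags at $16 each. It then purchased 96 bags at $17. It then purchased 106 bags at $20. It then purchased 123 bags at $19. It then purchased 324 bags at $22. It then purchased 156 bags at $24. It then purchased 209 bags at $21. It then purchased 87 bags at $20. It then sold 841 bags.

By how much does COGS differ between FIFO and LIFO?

FIFO COGS: 133 @ $16 + 96 @ $17 + 106 @ $20 + 123 @ $19 + 324 @ $22 + 59 @ $24 = $16,761
LIFO COGS: 87 @ $20 + 209 @ $21 + 156 @ $24 + 324 @ $22 + 65 @ $19 = $18,236
Difference = |$16,761 − $18,236| = $1,475

$1,475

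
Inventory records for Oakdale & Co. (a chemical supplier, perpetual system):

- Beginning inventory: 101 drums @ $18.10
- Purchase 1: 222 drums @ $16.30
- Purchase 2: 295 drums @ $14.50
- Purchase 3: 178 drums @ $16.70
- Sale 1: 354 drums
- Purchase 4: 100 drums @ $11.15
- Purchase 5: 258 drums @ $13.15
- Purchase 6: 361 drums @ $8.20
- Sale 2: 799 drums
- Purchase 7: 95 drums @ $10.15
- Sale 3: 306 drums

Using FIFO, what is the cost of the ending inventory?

Sale 1 (354) [FIFO — oldest first]: 101 @ $18.10 + 222 @ $16.30 + 31 @ $14.50 = $5,896.20
Sale 2 (799) [FIFO — oldest first]: 264 @ $14.50 + 178 @ $16.70 + 100 @ $11.15 + 257 @ $13.15 = $11,295.15
Sale 3 (306) [FIFO — oldest first]: 1 @ $13.15 + 305 @ $8.20 = $2,514.15
Total COGS = $5,896.20 + $11,295.15 + $2,514.15 = $19,705.50
Ending inventory: 56 @ $8.20 + 95 @ $10.15 = $1,423.45

Ending inventory = $1,423.45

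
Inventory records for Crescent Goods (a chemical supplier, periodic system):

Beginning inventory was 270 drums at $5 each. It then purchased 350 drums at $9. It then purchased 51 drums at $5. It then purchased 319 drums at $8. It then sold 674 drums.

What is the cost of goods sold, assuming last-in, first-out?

COGS = $5,543

Sale 1 (674) [LIFO — newest first]: 319 @ $8 + 51 @ $5 + 304 @ $9 = $5,543
Ending inventory: 270 @ $5 + 46 @ $9 = $1,764
Check: goods available $7,307 = COGS $5,543 + ending $1,764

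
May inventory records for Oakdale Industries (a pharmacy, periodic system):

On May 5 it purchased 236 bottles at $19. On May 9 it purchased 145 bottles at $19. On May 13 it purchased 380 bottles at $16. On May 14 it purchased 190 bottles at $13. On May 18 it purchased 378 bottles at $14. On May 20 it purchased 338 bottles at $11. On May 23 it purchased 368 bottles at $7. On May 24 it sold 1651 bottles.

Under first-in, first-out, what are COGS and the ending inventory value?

May 24, 1651 sold [FIFO — oldest first]: 236 @ $19 + 145 @ $19 + 380 @ $16 + 190 @ $13 + 378 @ $14 + 322 @ $11 = $24,623
Ending inventory: 16 @ $11 + 368 @ $7 = $2,752

COGS = $24,623; ending inventory = $2,752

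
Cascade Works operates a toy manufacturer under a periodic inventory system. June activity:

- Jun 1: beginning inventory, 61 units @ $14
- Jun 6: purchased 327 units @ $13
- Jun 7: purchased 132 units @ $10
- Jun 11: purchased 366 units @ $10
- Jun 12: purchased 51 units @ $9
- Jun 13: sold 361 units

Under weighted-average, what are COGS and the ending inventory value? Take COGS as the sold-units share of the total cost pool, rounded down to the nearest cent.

Jun 13, sell 361: 361/937 × $10,544.00 → $4,062.30
Ending inventory (cost pool remaining) = $6,481.70

COGS = $4,062.30; ending inventory = $6,481.70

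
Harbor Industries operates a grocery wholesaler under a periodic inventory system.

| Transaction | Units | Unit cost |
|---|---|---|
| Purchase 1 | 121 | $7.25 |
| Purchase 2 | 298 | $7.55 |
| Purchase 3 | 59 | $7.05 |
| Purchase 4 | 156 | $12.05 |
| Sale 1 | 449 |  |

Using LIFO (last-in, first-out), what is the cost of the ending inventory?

Ending inventory = $1,360.45

Sale 1 (449) [LIFO — newest first]: 156 @ $12.05 + 59 @ $7.05 + 234 @ $7.55 = $4,062.45
Ending inventory: 121 @ $7.25 + 64 @ $7.55 = $1,360.45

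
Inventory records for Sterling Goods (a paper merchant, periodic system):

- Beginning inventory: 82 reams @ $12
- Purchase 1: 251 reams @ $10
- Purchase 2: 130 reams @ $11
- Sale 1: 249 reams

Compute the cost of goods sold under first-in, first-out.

COGS = $2,654

Sale 1 (249) [FIFO — oldest first]: 82 @ $12 + 167 @ $10 = $2,654
Ending inventory: 84 @ $10 + 130 @ $11 = $2,270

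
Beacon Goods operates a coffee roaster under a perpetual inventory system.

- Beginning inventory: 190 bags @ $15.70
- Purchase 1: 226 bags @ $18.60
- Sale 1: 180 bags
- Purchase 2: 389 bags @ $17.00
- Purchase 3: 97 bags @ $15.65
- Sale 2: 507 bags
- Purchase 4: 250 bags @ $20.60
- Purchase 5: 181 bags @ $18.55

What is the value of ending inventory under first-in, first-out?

Sale 1 (180) [FIFO — oldest first]: 180 @ $15.70 = $2,826.00
Sale 2 (507) [FIFO — oldest first]: 10 @ $15.70 + 226 @ $18.60 + 271 @ $17.00 = $8,967.60
Total COGS = $2,826.00 + $8,967.60 = $11,793.60
Ending inventory: 118 @ $17.00 + 97 @ $15.65 + 250 @ $20.60 + 181 @ $18.55 = $12,031.60

Ending inventory = $12,031.60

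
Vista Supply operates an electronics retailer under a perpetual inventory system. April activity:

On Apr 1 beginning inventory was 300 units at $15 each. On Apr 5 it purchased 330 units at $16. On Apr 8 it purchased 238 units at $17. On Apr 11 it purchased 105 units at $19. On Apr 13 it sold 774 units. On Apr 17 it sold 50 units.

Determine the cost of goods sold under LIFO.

COGS = $13,586

Apr 13, 774 sold [LIFO — newest first]: 105 @ $19 + 238 @ $17 + 330 @ $16 + 101 @ $15 = $12,836
Apr 17, 50 sold [LIFO — newest first]: 50 @ $15 = $750
Total COGS = $12,836 + $750 = $13,586
Ending inventory: 149 @ $15 = $2,235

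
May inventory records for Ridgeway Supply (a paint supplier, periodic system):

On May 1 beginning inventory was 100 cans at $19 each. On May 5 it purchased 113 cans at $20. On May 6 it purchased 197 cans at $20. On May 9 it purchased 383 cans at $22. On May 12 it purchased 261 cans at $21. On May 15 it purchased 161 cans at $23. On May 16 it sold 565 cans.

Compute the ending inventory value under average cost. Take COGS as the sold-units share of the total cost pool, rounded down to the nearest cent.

May 16, sell 565: 565/1215 × $25,710.00 → $11,955.67
Ending inventory (cost pool remaining) = $13,754.33

Ending inventory = $13,754.33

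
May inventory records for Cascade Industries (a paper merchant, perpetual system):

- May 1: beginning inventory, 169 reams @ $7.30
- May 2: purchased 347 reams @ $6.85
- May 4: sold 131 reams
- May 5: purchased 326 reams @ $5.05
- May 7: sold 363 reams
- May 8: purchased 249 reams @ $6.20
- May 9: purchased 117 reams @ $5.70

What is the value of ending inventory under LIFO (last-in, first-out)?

Ending inventory = $4,670.55

May 4, 131 sold [LIFO — newest first]: 131 @ $6.85 = $897.35
May 7, 363 sold [LIFO — newest first]: 326 @ $5.05 + 37 @ $6.85 = $1,899.75
Total COGS = $897.35 + $1,899.75 = $2,797.10
Ending inventory: 169 @ $7.30 + 179 @ $6.85 + 249 @ $6.20 + 117 @ $5.70 = $4,670.55
Check: goods available $7,467.65 = COGS $2,797.10 + ending $4,670.55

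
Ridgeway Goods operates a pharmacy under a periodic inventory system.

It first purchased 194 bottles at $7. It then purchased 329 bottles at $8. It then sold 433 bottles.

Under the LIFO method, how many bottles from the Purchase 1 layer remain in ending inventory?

Sale 1 (433) [LIFO — newest first]: 329 @ $8 + 104 @ $7 = $3,360
Ending inventory: 90 @ $7 = $630
Check: goods available $3,990 = COGS $3,360 + ending $630

90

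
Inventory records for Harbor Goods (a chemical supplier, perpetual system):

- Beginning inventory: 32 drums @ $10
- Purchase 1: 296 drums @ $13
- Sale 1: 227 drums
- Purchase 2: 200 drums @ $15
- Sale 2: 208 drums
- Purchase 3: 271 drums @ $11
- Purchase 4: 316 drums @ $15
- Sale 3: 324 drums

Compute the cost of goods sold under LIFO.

COGS = $10,883

Sale 1 (227) [LIFO — newest first]: 227 @ $13 = $2,951
Sale 2 (208) [LIFO — newest first]: 200 @ $15 + 8 @ $13 = $3,104
Sale 3 (324) [LIFO — newest first]: 316 @ $15 + 8 @ $11 = $4,828
Total COGS = $2,951 + $3,104 + $4,828 = $10,883
Ending inventory: 32 @ $10 + 61 @ $13 + 263 @ $11 = $4,006
Check: goods available $14,889 = COGS $10,883 + ending $4,006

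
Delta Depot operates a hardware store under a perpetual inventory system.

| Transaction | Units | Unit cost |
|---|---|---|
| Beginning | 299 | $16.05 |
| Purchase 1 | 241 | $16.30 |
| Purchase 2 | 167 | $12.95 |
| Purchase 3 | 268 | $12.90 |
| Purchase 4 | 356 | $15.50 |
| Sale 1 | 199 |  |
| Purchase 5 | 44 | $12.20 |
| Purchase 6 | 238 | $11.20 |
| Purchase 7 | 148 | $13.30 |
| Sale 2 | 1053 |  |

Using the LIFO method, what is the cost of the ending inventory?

Ending inventory = $8,221.95

Sale 1 (199) [LIFO — newest first]: 199 @ $15.50 = $3,084.50
Sale 2 (1053) [LIFO — newest first]: 148 @ $13.30 + 238 @ $11.20 + 44 @ $12.20 + 157 @ $15.50 + 268 @ $12.90 + 167 @ $12.95 + 31 @ $16.30 = $13,729.45
Total COGS = $3,084.50 + $13,729.45 = $16,813.95
Ending inventory: 299 @ $16.05 + 210 @ $16.30 = $8,221.95
Check: goods available $25,035.90 = COGS $16,813.95 + ending $8,221.95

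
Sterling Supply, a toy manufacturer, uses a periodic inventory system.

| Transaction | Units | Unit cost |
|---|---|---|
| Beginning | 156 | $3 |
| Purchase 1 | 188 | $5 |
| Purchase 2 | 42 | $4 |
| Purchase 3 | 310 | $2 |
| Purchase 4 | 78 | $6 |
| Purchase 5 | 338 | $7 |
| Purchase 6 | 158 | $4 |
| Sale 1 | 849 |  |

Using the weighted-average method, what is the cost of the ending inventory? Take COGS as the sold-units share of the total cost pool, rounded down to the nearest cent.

Sale 1, sell 849: 849/1270 × $5,662.00 → $3,785.06
Ending inventory (cost pool remaining) = $1,876.94

Ending inventory = $1,876.94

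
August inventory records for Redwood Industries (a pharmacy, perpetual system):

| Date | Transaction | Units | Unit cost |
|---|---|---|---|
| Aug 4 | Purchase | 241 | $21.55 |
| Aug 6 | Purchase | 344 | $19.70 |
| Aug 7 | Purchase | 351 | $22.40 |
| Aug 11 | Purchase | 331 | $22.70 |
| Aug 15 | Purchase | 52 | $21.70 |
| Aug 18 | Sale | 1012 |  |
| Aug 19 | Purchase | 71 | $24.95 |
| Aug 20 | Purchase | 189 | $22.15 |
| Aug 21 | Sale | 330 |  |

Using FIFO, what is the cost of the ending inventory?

Aug 18, 1012 sold [FIFO — oldest first]: 241 @ $21.55 + 344 @ $19.70 + 351 @ $22.40 + 76 @ $22.70 = $21,557.95
Aug 21, 330 sold [FIFO — oldest first]: 255 @ $22.70 + 52 @ $21.70 + 23 @ $24.95 = $7,490.75
Total COGS = $21,557.95 + $7,490.75 = $29,048.70
Ending inventory: 48 @ $24.95 + 189 @ $22.15 = $5,383.95

Ending inventory = $5,383.95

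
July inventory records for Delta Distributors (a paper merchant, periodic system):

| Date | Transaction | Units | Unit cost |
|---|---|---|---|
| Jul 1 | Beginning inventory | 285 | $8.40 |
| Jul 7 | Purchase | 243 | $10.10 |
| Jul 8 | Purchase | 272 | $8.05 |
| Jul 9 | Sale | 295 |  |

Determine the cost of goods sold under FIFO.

Jul 9, 295 sold [FIFO — oldest first]: 285 @ $8.40 + 10 @ $10.10 = $2,495.00
Ending inventory: 233 @ $10.10 + 272 @ $8.05 = $4,542.90
Check: goods available $7,037.90 = COGS $2,495.00 + ending $4,542.90

COGS = $2,495.00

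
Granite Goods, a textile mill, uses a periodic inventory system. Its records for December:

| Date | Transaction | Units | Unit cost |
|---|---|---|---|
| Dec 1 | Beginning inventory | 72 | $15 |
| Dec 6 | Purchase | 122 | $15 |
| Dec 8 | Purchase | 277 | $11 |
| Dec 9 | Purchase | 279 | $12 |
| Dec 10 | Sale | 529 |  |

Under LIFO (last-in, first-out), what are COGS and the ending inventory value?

COGS = $6,098; ending inventory = $3,207

Dec 10, 529 sold [LIFO — newest first]: 279 @ $12 + 250 @ $11 = $6,098
Ending inventory: 72 @ $15 + 122 @ $15 + 27 @ $11 = $3,207
Check: goods available $9,305 = COGS $6,098 + ending $3,207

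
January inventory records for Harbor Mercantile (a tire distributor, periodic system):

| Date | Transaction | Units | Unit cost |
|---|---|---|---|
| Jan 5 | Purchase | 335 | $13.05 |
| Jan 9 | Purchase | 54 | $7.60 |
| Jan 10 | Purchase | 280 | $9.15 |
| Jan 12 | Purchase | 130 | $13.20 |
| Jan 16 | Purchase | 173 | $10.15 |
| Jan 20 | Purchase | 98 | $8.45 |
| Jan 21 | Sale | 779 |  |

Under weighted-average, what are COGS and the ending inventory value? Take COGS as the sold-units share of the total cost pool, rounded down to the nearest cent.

COGS = $8,477.41; ending inventory = $3,166.79

Jan 21, sell 779: 779/1070 × $11,644.20 → $8,477.41
Ending inventory (cost pool remaining) = $3,166.79
Check: goods available $11,644.20 = COGS $8,477.41 + ending $3,166.79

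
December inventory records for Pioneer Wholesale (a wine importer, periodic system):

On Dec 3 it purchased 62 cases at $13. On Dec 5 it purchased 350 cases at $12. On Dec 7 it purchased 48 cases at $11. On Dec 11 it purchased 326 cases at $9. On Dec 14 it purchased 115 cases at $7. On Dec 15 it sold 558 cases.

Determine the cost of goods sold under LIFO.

Dec 15, 558 sold [LIFO — newest first]: 115 @ $7 + 326 @ $9 + 48 @ $11 + 69 @ $12 = $5,095
Ending inventory: 62 @ $13 + 281 @ $12 = $4,178
Check: goods available $9,273 = COGS $5,095 + ending $4,178

COGS = $5,095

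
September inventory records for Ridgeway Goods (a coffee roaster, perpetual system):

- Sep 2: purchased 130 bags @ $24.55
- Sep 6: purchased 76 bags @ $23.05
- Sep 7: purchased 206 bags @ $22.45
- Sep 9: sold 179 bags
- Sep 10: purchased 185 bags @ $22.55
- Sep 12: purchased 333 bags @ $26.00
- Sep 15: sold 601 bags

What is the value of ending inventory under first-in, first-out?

Ending inventory = $3,900.00

Sep 9, 179 sold [FIFO — oldest first]: 130 @ $24.55 + 49 @ $23.05 = $4,320.95
Sep 15, 601 sold [FIFO — oldest first]: 27 @ $23.05 + 206 @ $22.45 + 185 @ $22.55 + 183 @ $26.00 = $14,176.80
Total COGS = $4,320.95 + $14,176.80 = $18,497.75
Ending inventory: 150 @ $26.00 = $3,900.00
Check: goods available $22,397.75 = COGS $18,497.75 + ending $3,900.00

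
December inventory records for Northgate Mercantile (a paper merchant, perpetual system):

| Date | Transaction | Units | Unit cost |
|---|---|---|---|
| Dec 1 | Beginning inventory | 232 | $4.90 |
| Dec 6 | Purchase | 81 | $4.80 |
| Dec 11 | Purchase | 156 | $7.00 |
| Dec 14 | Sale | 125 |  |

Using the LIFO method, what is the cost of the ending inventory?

Ending inventory = $1,742.60

Dec 14, 125 sold [LIFO — newest first]: 125 @ $7.00 = $875.00
Ending inventory: 232 @ $4.90 + 81 @ $4.80 + 31 @ $7.00 = $1,742.60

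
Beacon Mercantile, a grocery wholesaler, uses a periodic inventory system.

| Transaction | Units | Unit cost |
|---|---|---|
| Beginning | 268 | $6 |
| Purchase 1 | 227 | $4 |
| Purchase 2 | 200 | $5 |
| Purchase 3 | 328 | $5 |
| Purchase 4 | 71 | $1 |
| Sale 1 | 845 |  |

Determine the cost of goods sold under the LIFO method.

Sale 1 (845) [LIFO — newest first]: 71 @ $1 + 328 @ $5 + 200 @ $5 + 227 @ $4 + 19 @ $6 = $3,733
Ending inventory: 249 @ $6 = $1,494

COGS = $3,733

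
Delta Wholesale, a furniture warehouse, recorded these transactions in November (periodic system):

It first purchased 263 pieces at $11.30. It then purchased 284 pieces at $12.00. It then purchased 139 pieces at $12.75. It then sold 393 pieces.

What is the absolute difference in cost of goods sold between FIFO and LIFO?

FIFO COGS: 263 @ $11.30 + 130 @ $12.00 = $4,531.90
LIFO COGS: 139 @ $12.75 + 254 @ $12.00 = $4,820.25
Difference = |$4,531.90 − $4,820.25| = $288.35

$288.35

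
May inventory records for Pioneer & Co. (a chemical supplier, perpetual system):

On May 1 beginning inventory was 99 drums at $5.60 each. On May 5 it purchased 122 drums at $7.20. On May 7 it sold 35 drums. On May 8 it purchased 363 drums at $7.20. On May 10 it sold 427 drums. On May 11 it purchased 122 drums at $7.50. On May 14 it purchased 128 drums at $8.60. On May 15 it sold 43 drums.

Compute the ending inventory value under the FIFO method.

May 7, 35 sold [FIFO — oldest first]: 35 @ $5.60 = $196.00
May 10, 427 sold [FIFO — oldest first]: 64 @ $5.60 + 122 @ $7.20 + 241 @ $7.20 = $2,972.00
May 15, 43 sold [FIFO — oldest first]: 43 @ $7.20 = $309.60
Total COGS = $196.00 + $2,972.00 + $309.60 = $3,477.60
Ending inventory: 79 @ $7.20 + 122 @ $7.50 + 128 @ $8.60 = $2,584.60

Ending inventory = $2,584.60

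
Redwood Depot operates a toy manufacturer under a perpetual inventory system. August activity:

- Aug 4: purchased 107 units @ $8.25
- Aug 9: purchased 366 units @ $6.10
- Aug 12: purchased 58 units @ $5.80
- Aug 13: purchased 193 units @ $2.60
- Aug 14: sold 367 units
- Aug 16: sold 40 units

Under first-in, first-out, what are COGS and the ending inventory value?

COGS = $2,712.75; ending inventory = $1,240.80

Aug 14, 367 sold [FIFO — oldest first]: 107 @ $8.25 + 260 @ $6.10 = $2,468.75
Aug 16, 40 sold [FIFO — oldest first]: 40 @ $6.10 = $244.00
Total COGS = $2,468.75 + $244.00 = $2,712.75
Ending inventory: 66 @ $6.10 + 58 @ $5.80 + 193 @ $2.60 = $1,240.80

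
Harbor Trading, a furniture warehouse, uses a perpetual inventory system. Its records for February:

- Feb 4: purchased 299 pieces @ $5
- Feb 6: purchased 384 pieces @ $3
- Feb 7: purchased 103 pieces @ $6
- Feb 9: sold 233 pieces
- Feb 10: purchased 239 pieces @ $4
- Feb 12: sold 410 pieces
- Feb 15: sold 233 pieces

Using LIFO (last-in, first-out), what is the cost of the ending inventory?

Feb 9, 233 sold [LIFO — newest first]: 103 @ $6 + 130 @ $3 = $1,008
Feb 12, 410 sold [LIFO — newest first]: 239 @ $4 + 171 @ $3 = $1,469
Feb 15, 233 sold [LIFO — newest first]: 83 @ $3 + 150 @ $5 = $999
Total COGS = $1,008 + $1,469 + $999 = $3,476
Ending inventory: 149 @ $5 = $745
Check: goods available $4,221 = COGS $3,476 + ending $745

Ending inventory = $745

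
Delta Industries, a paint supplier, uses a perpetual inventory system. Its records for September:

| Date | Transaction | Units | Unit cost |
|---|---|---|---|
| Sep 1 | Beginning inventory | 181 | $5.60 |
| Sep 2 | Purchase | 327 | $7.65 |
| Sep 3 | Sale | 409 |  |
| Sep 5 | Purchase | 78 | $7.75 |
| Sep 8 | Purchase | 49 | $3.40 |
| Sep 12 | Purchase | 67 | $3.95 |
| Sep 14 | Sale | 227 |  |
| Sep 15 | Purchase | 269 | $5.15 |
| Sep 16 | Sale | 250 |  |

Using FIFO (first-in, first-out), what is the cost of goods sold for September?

COGS = $5,498.50

Sep 3, 409 sold [FIFO — oldest first]: 181 @ $5.60 + 228 @ $7.65 = $2,757.80
Sep 14, 227 sold [FIFO — oldest first]: 99 @ $7.65 + 78 @ $7.75 + 49 @ $3.40 + 1 @ $3.95 = $1,532.40
Sep 16, 250 sold [FIFO — oldest first]: 66 @ $3.95 + 184 @ $5.15 = $1,208.30
Total COGS = $2,757.80 + $1,532.40 + $1,208.30 = $5,498.50
Ending inventory: 85 @ $5.15 = $437.75
Check: goods available $5,936.25 = COGS $5,498.50 + ending $437.75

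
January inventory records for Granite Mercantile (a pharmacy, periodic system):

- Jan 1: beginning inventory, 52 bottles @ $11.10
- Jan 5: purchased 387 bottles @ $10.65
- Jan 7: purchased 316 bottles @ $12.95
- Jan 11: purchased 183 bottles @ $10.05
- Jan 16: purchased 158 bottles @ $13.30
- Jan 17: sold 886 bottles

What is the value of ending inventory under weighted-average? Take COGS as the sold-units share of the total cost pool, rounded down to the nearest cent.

Jan 17, sell 886: 886/1096 × $12,731.50 → $10,292.07
Ending inventory (cost pool remaining) = $2,439.43

Ending inventory = $2,439.43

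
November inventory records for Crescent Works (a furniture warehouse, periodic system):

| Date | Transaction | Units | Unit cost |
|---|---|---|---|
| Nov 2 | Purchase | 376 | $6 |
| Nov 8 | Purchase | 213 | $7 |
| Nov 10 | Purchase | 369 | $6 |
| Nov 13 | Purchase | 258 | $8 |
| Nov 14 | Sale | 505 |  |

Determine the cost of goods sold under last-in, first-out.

Nov 14, 505 sold [LIFO — newest first]: 258 @ $8 + 247 @ $6 = $3,546
Ending inventory: 376 @ $6 + 213 @ $7 + 122 @ $6 = $4,479

COGS = $3,546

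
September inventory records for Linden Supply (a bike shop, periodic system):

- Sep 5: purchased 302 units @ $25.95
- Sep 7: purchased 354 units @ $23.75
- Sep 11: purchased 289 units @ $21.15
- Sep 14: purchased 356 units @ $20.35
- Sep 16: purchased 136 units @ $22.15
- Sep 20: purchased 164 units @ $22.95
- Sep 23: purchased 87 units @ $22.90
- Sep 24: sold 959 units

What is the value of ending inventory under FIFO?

Sep 24, 959 sold [FIFO — oldest first]: 302 @ $25.95 + 354 @ $23.75 + 289 @ $21.15 + 14 @ $20.35 = $22,641.65
Ending inventory: 342 @ $20.35 + 136 @ $22.15 + 164 @ $22.95 + 87 @ $22.90 = $15,728.20
Check: goods available $38,369.85 = COGS $22,641.65 + ending $15,728.20

Ending inventory = $15,728.20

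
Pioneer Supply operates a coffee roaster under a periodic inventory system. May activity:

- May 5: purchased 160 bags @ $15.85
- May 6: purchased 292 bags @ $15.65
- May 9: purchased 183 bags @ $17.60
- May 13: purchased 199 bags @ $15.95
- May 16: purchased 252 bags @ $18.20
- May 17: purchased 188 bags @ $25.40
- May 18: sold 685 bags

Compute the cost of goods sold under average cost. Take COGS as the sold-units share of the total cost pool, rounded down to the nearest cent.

May 18, sell 685: 685/1274 × $22,862.25 → $12,292.49
Ending inventory (cost pool remaining) = $10,569.76

COGS = $12,292.49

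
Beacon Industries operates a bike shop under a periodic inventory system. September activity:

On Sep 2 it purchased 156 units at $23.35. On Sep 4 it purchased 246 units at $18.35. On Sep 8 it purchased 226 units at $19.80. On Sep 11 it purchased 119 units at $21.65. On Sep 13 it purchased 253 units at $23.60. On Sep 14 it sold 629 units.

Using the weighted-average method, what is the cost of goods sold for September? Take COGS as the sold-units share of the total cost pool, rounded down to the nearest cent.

Sep 14, sell 629: 629/1000 × $21,178.65 → $13,321.37
Ending inventory (cost pool remaining) = $7,857.28

COGS = $13,321.37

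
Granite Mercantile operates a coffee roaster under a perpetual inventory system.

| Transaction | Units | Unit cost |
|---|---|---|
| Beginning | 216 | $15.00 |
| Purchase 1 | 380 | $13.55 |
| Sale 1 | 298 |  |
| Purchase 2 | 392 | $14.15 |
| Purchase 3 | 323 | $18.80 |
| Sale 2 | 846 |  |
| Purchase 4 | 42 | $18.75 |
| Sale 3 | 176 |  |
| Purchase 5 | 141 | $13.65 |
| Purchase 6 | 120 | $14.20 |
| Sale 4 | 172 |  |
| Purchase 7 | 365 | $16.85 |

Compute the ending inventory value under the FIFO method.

Sale 1 (298) [FIFO — oldest first]: 216 @ $15.00 + 82 @ $13.55 = $4,351.10
Sale 2 (846) [FIFO — oldest first]: 298 @ $13.55 + 392 @ $14.15 + 156 @ $18.80 = $12,517.50
Sale 3 (176) [FIFO — oldest first]: 167 @ $18.80 + 9 @ $18.75 = $3,308.35
Sale 4 (172) [FIFO — oldest first]: 33 @ $18.75 + 139 @ $13.65 = $2,516.10
Total COGS = $4,351.10 + $12,517.50 + $3,308.35 + $2,516.10 = $22,693.05
Ending inventory: 2 @ $13.65 + 120 @ $14.20 + 365 @ $16.85 = $7,881.55

Ending inventory = $7,881.55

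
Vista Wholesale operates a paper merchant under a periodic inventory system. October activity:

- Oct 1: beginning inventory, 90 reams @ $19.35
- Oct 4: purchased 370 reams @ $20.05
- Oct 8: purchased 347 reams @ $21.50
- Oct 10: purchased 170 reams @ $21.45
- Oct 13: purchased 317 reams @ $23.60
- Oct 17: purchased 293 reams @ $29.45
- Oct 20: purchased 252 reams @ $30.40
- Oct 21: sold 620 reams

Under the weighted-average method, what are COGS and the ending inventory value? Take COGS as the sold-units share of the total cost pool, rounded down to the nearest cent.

COGS = $14,846.90; ending inventory = $29,190.95

Oct 21, sell 620: 620/1839 × $44,037.85 → $14,846.90
Ending inventory (cost pool remaining) = $29,190.95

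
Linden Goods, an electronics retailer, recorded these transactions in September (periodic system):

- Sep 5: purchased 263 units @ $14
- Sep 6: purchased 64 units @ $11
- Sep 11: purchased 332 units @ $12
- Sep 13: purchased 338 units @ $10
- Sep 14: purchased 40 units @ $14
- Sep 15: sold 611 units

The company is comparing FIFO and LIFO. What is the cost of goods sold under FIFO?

FIFO COGS: 263 @ $14 + 64 @ $11 + 284 @ $12 = $7,794
LIFO COGS: 40 @ $14 + 338 @ $10 + 233 @ $12 = $6,736

COGS = $7,794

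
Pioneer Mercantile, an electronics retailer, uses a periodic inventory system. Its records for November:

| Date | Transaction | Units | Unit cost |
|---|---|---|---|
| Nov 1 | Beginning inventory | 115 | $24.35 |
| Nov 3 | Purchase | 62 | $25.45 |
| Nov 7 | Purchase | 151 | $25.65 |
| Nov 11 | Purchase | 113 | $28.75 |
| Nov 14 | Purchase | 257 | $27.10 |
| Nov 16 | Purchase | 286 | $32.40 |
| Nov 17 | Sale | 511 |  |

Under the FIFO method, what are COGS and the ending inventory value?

COGS = $13,397.05; ending inventory = $14,334.10

Nov 17, 511 sold [FIFO — oldest first]: 115 @ $24.35 + 62 @ $25.45 + 151 @ $25.65 + 113 @ $28.75 + 70 @ $27.10 = $13,397.05
Ending inventory: 187 @ $27.10 + 286 @ $32.40 = $14,334.10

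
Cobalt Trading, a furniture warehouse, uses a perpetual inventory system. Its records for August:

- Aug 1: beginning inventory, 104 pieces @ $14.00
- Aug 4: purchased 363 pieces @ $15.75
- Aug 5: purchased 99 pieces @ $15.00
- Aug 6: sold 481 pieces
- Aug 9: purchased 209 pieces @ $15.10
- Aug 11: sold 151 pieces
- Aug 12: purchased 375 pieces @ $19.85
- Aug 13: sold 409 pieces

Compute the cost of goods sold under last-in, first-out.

COGS = $17,705.50

Aug 6, 481 sold [LIFO — newest first]: 99 @ $15.00 + 363 @ $15.75 + 19 @ $14.00 = $7,468.25
Aug 11, 151 sold [LIFO — newest first]: 151 @ $15.10 = $2,280.10
Aug 13, 409 sold [LIFO — newest first]: 375 @ $19.85 + 34 @ $15.10 = $7,957.15
Total COGS = $7,468.25 + $2,280.10 + $7,957.15 = $17,705.50
Ending inventory: 85 @ $14.00 + 24 @ $15.10 = $1,552.40
Check: goods available $19,257.90 = COGS $17,705.50 + ending $1,552.40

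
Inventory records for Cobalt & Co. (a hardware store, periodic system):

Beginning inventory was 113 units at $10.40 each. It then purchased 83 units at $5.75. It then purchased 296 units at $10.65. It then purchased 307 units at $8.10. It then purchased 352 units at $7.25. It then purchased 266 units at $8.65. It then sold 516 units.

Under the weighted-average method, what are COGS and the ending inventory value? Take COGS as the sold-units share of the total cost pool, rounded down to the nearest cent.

COGS = $4,422.39; ending inventory = $7,722.06

Sale 1, sell 516: 516/1417 × $12,144.45 → $4,422.39
Ending inventory (cost pool remaining) = $7,722.06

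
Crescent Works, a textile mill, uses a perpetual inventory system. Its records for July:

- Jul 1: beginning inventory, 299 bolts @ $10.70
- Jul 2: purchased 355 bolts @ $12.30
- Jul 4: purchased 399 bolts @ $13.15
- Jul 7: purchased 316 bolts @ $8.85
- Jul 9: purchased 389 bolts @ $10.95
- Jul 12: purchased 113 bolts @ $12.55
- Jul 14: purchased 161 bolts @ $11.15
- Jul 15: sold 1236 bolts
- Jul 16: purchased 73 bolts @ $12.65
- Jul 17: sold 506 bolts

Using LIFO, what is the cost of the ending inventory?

Ending inventory = $3,986.50

Jul 15, 1236 sold [LIFO — newest first]: 161 @ $11.15 + 113 @ $12.55 + 389 @ $10.95 + 316 @ $8.85 + 257 @ $13.15 = $13,649.00
Jul 17, 506 sold [LIFO — newest first]: 73 @ $12.65 + 142 @ $13.15 + 291 @ $12.30 = $6,370.05
Total COGS = $13,649.00 + $6,370.05 = $20,019.05
Ending inventory: 299 @ $10.70 + 64 @ $12.30 = $3,986.50
Check: goods available $24,005.55 = COGS $20,019.05 + ending $3,986.50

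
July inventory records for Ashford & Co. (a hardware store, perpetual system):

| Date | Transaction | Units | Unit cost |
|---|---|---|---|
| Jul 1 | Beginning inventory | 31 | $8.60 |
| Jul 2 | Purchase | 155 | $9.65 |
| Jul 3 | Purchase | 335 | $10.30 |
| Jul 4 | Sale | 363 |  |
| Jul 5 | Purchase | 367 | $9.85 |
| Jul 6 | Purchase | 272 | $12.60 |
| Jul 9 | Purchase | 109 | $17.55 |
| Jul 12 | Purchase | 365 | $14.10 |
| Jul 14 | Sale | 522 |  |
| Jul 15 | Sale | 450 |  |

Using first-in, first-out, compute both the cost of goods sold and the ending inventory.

COGS = $15,098.55; ending inventory = $4,215.90

Jul 4, 363 sold [FIFO — oldest first]: 31 @ $8.60 + 155 @ $9.65 + 177 @ $10.30 = $3,585.45
Jul 14, 522 sold [FIFO — oldest first]: 158 @ $10.30 + 364 @ $9.85 = $5,212.80
Jul 15, 450 sold [FIFO — oldest first]: 3 @ $9.85 + 272 @ $12.60 + 109 @ $17.55 + 66 @ $14.10 = $6,300.30
Total COGS = $3,585.45 + $5,212.80 + $6,300.30 = $15,098.55
Ending inventory: 299 @ $14.10 = $4,215.90
Check: goods available $19,314.45 = COGS $15,098.55 + ending $4,215.90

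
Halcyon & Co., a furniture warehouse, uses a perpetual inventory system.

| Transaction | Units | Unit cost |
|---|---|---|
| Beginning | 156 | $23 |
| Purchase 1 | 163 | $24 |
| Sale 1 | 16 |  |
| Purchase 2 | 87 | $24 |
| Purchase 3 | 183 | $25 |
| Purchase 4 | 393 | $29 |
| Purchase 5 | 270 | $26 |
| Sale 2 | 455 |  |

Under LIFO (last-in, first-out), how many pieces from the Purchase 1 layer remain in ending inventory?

147

Sale 1 (16) [LIFO — newest first]: 16 @ $24 = $384
Sale 2 (455) [LIFO — newest first]: 270 @ $26 + 185 @ $29 = $12,385
Total COGS = $384 + $12,385 = $12,769
Ending inventory: 156 @ $23 + 147 @ $24 + 87 @ $24 + 183 @ $25 + 208 @ $29 = $19,811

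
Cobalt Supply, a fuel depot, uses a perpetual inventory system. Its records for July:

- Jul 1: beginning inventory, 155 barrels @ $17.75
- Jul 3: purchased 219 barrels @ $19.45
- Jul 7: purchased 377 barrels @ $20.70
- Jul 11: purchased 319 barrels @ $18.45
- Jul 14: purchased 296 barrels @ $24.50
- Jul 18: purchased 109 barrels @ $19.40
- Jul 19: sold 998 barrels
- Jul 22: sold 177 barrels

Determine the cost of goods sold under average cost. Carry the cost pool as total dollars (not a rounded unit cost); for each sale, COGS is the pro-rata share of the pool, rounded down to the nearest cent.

COGS = $23,951.55

After Jul 1: 155 on hand, pool $2,751.25 (≈ $17.7500 each)
After Jul 3: 374 on hand, pool $7,010.80 (≈ $18.7455 each)
After Jul 7: 751 on hand, pool $14,814.70 (≈ $19.7266 each)
After Jul 11: 1070 on hand, pool $20,700.25 (≈ $19.3460 each)
After Jul 14: 1366 on hand, pool $27,952.25 (≈ $20.4628 each)
After Jul 18: 1475 on hand, pool $30,066.85 (≈ $20.3843 each)
Jul 19, sell 998: 998/1475 × $30,066.85 → $20,343.53
Jul 22, sell 177: 177/477 × $9,723.32 → $3,608.02
Total COGS = $20,343.53 + $3,608.02 = $23,951.55
Ending inventory (cost pool remaining) = $6,115.30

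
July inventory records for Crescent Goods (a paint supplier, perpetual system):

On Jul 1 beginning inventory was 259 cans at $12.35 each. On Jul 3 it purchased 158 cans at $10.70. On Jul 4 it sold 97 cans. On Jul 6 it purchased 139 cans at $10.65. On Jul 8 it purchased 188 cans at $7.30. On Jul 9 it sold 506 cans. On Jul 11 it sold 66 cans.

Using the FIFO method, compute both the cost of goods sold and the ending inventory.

Jul 4, 97 sold [FIFO — oldest first]: 97 @ $12.35 = $1,197.95
Jul 9, 506 sold [FIFO — oldest first]: 162 @ $12.35 + 158 @ $10.70 + 139 @ $10.65 + 47 @ $7.30 = $5,514.75
Jul 11, 66 sold [FIFO — oldest first]: 66 @ $7.30 = $481.80
Total COGS = $1,197.95 + $5,514.75 + $481.80 = $7,194.50
Ending inventory: 75 @ $7.30 = $547.50

COGS = $7,194.50; ending inventory = $547.50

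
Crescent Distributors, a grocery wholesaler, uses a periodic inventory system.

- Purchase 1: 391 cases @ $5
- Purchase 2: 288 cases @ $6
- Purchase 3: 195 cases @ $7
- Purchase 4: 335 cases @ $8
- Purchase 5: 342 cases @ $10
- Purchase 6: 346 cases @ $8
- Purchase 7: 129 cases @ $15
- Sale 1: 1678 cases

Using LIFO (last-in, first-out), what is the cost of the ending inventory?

Ending inventory = $1,740

Sale 1 (1678) [LIFO — newest first]: 129 @ $15 + 346 @ $8 + 342 @ $10 + 335 @ $8 + 195 @ $7 + 288 @ $6 + 43 @ $5 = $14,111
Ending inventory: 348 @ $5 = $1,740
Check: goods available $15,851 = COGS $14,111 + ending $1,740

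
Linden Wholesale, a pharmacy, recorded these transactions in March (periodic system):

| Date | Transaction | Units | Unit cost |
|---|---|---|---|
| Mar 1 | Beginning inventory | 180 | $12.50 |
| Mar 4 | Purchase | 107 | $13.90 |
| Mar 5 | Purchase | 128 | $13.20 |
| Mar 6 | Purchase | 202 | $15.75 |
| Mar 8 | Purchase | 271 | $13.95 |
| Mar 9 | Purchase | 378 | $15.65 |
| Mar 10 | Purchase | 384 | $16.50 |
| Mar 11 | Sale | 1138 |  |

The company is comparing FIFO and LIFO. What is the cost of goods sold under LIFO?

COGS = $17,685.90

FIFO COGS: 180 @ $12.50 + 107 @ $13.90 + 128 @ $13.20 + 202 @ $15.75 + 271 @ $13.95 + 250 @ $15.65 = $16,301.35
LIFO COGS: 384 @ $16.50 + 378 @ $15.65 + 271 @ $13.95 + 105 @ $15.75 = $17,685.90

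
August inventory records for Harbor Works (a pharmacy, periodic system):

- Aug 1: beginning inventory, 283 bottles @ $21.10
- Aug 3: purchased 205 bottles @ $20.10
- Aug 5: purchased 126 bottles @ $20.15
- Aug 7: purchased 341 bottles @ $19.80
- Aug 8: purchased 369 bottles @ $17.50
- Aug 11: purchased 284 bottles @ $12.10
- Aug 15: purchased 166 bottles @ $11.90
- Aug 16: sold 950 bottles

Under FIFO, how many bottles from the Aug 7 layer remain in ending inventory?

Aug 16, 950 sold [FIFO — oldest first]: 283 @ $21.10 + 205 @ $20.10 + 126 @ $20.15 + 336 @ $19.80 = $19,283.50
Ending inventory: 5 @ $19.80 + 369 @ $17.50 + 284 @ $12.10 + 166 @ $11.90 = $11,968.30
Check: goods available $31,251.80 = COGS $19,283.50 + ending $11,968.30

5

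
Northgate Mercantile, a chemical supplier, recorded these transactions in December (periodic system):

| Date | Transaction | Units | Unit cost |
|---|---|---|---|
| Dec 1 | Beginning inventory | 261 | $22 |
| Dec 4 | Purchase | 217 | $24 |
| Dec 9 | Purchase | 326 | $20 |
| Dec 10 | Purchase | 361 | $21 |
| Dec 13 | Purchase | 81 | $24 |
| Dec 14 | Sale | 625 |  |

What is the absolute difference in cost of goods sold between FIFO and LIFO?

FIFO COGS: 261 @ $22 + 217 @ $24 + 147 @ $20 = $13,890
LIFO COGS: 81 @ $24 + 361 @ $21 + 183 @ $20 = $13,185
Difference = |$13,890 − $13,185| = $705

$705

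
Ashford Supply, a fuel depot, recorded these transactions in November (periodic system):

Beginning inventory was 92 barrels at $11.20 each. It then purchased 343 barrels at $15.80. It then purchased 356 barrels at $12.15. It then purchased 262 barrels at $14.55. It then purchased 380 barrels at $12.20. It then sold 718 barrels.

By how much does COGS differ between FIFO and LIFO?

FIFO COGS: 92 @ $11.20 + 343 @ $15.80 + 283 @ $12.15 = $9,888.25
LIFO COGS: 380 @ $12.20 + 262 @ $14.55 + 76 @ $12.15 = $9,371.50
Difference = |$9,888.25 − $9,371.50| = $516.75

$516.75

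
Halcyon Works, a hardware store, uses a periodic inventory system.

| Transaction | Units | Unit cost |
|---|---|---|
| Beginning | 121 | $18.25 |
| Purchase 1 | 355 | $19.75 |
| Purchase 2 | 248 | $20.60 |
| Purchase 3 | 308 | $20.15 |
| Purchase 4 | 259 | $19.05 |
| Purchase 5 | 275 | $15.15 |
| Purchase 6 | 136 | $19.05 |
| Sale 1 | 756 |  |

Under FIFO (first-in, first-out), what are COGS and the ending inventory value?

Sale 1 (756) [FIFO — oldest first]: 121 @ $18.25 + 355 @ $19.75 + 248 @ $20.60 + 32 @ $20.15 = $14,973.10
Ending inventory: 276 @ $20.15 + 259 @ $19.05 + 275 @ $15.15 + 136 @ $19.05 = $17,252.40
Check: goods available $32,225.50 = COGS $14,973.10 + ending $17,252.40

COGS = $14,973.10; ending inventory = $17,252.40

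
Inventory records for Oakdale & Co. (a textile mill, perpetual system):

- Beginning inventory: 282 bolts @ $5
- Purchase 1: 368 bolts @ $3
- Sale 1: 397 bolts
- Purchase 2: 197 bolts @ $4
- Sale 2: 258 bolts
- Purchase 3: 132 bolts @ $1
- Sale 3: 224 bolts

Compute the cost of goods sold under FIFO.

COGS = $3,334

Sale 1 (397) [FIFO — oldest first]: 282 @ $5 + 115 @ $3 = $1,755
Sale 2 (258) [FIFO — oldest first]: 253 @ $3 + 5 @ $4 = $779
Sale 3 (224) [FIFO — oldest first]: 192 @ $4 + 32 @ $1 = $800
Total COGS = $1,755 + $779 + $800 = $3,334
Ending inventory: 100 @ $1 = $100
Check: goods available $3,434 = COGS $3,334 + ending $100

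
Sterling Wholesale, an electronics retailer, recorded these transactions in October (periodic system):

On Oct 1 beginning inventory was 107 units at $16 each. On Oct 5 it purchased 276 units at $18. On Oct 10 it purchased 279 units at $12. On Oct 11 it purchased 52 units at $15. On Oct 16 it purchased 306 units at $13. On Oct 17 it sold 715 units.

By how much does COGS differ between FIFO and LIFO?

$1,311

FIFO COGS: 107 @ $16 + 276 @ $18 + 279 @ $12 + 52 @ $15 + 1 @ $13 = $10,821
LIFO COGS: 306 @ $13 + 52 @ $15 + 279 @ $12 + 78 @ $18 = $9,510
Difference = |$10,821 − $9,510| = $1,311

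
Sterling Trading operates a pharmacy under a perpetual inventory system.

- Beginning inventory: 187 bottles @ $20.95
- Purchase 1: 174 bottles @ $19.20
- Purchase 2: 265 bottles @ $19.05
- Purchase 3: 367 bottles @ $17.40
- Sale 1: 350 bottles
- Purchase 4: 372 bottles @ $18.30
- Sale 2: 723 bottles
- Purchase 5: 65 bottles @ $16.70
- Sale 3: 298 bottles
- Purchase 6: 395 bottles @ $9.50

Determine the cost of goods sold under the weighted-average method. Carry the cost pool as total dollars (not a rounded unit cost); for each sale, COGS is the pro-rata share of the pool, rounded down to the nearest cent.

After Beginning: 187 on hand, pool $3,917.65 (≈ $20.9500 each)
After Purchase 1: 361 on hand, pool $7,258.45 (≈ $20.1065 each)
After Purchase 2: 626 on hand, pool $12,306.70 (≈ $19.6593 each)
After Purchase 3: 993 on hand, pool $18,692.50 (≈ $18.8243 each)
Sale 1, sell 350: 350/993 × $18,692.50 → $6,588.49
After Purchase 4: 1015 on hand, pool $18,911.61 (≈ $18.6321 each)
Sale 2, sell 723: 723/1015 × $18,911.61 → $13,471.02
After Purchase 5: 357 on hand, pool $6,526.09 (≈ $18.2804 each)
Sale 3, sell 298: 298/357 × $6,526.09 → $5,447.54
After Purchase 6: 454 on hand, pool $4,831.05 (≈ $10.6411 each)
Total COGS = $6,588.49 + $13,471.02 + $5,447.54 = $25,507.05
Ending inventory (cost pool remaining) = $4,831.05

COGS = $25,507.05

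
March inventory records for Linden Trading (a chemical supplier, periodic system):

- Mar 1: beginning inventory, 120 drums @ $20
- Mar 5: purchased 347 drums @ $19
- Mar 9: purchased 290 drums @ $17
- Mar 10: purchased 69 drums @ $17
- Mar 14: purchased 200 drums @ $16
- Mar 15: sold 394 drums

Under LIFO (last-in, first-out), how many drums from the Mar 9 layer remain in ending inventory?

165

Mar 15, 394 sold [LIFO — newest first]: 200 @ $16 + 69 @ $17 + 125 @ $17 = $6,498
Ending inventory: 120 @ $20 + 347 @ $19 + 165 @ $17 = $11,798
Check: goods available $18,296 = COGS $6,498 + ending $11,798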